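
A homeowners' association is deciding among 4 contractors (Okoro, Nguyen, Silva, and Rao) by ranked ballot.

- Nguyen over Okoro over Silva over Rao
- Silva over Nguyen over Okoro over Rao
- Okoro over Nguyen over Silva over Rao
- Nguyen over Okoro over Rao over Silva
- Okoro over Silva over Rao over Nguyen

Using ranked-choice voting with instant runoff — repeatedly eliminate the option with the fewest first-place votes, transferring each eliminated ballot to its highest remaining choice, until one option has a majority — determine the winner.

Round 1: Okoro 2, Nguyen 2, Silva 1, Rao 0. Rao has the fewest and is eliminated.
Round 2: Okoro 2, Nguyen 2, Silva 1. Silva has the fewest and is eliminated.
Round 3: Nguyen 3, Okoro 2. Nguyen has a majority.

Nguyen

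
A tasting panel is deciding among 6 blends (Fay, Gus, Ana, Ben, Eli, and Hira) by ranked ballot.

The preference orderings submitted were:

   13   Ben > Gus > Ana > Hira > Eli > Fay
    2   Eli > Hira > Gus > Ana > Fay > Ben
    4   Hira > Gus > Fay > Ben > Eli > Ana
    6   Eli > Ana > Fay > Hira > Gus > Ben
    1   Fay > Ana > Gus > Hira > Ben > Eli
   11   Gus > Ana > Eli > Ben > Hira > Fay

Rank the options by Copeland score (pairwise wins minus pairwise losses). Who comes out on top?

Pairwise results:
  Fay vs Gus: Gus wins 30–7.
  Fay vs Ana: Ana wins 32–5.
  Fay vs Ben: Ben wins 24–13.
  Fay vs Eli: Eli wins 32–5.
  Fay vs Hira: Hira wins 30–7.
  Gus vs Ana: Gus wins 30–7.
  Gus vs Ben: Gus wins 24–13.
  Gus vs Eli: Gus wins 29–8.
  Gus vs Hira: Gus wins 25–12.
  Ana vs Ben: Ana wins 20–17.
  Ana vs Eli: Ana wins 25–12.
  Ana vs Hira: Ana wins 31–6.
  Ben vs Eli: Eli wins 19–18.
  Ben vs Hira: Ben wins 24–13.
  Eli vs Hira: Eli wins 19–18.
Copeland scores (wins − losses):
  Fay: 0 − 5 = -5
  Gus: 5 − 0 = 5
  Ana: 4 − 1 = 3
  Ben: 2 − 3 = -1
  Eli: 3 − 2 = 1
  Hira: 1 − 4 = -3
Gus has the best Copeland score.

Gus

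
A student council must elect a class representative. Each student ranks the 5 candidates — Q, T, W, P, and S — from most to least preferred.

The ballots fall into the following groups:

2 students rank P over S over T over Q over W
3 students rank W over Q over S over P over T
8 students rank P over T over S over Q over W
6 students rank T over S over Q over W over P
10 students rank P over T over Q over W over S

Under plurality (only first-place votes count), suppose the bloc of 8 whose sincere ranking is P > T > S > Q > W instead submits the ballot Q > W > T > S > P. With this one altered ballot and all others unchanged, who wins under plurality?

P

First-place totals with the altered ballot: Q 8, T 6, W 3, P 12, S 0.
The winner is unchanged: still P.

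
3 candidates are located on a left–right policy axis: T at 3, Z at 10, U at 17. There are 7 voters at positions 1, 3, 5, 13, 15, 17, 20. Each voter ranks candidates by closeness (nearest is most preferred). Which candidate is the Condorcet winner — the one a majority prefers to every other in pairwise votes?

Z

With single-peaked preferences on a line, the Condorcet winner is the candidate closest to the median voter.
The median voter (position 13) is closest to Z at 10.
Check: Z vs T — voters closer to Z: 4 of 7.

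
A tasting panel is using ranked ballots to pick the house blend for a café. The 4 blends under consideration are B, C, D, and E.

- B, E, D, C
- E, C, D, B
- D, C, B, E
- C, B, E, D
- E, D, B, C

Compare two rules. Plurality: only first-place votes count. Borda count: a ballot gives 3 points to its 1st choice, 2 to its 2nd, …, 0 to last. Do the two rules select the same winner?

Plurality first-place counts: B 1, C 1, D 1, E 2 → E.
Borda totals: B 7, C 7, D 7, E 9 → E.
The two rules agree on E.

Yes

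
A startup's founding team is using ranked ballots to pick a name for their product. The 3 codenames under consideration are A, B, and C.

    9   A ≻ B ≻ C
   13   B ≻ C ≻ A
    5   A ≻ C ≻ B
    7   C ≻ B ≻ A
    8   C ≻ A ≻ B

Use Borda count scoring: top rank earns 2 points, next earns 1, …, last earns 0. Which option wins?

C

Borda scores:
  A: 9·2 + 13·0 + 5·2 + 7·0 + 8·1 = 36
  B: 9·1 + 13·2 + 5·0 + 7·1 + 8·0 = 42
  C: 9·0 + 13·1 + 5·1 + 7·2 + 8·2 = 48
C has the highest total.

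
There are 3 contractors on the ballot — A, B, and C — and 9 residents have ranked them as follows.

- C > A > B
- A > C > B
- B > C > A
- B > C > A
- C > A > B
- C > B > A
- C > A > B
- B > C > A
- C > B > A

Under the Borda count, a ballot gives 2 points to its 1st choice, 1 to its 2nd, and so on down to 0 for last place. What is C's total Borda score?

Borda scores:
  A: 1 + 2 + 0 + 0 + 1 + 0 + 1 + 0 + 0 = 5
  B: 0 + 0 + 2 + 2 + 0 + 1 + 0 + 2 + 1 = 8
  C: 2 + 1 + 1 + 1 + 2 + 2 + 2 + 1 + 2 = 14

14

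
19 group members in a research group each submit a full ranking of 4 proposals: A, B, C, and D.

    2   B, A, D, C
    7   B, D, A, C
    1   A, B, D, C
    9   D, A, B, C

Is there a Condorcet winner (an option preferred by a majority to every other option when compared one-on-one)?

Head-to-head results (19 voters total):
A vs B: A wins 10–9.
A vs C: A wins 19–0.
A vs D: D wins 16–3.
B vs C: B wins 19–0.
B vs D: B wins 10–9.
C vs D: D wins 19–0.
No candidate beats all others: A beats B beats D beats A, a majority cycle.

No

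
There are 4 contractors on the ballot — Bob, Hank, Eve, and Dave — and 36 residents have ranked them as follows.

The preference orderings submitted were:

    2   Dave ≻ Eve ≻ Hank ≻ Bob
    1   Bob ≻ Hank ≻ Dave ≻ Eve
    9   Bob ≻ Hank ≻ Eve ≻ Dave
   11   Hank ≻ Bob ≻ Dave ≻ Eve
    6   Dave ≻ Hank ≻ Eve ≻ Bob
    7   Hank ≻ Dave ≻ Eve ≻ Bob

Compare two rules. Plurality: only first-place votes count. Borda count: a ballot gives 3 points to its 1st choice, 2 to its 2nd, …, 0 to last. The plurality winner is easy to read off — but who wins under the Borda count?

Hank

Plurality first-place counts: Bob 10, Hank 18, Eve 0, Dave 8 → Hank.
Borda totals: Bob 52, Hank 88, Eve 26, Dave 50 → Hank.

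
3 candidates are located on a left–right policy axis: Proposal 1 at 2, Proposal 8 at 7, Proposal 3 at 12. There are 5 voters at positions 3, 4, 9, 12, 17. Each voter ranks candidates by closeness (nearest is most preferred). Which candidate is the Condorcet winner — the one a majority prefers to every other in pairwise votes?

Proposal 8

With single-peaked preferences on a line, the Condorcet winner is the candidate closest to the median voter.
The median voter (position 9) is closest to Proposal 8 at 7.
Check: Proposal 8 vs Proposal 3 — voters closer to Proposal 8: 3 of 5.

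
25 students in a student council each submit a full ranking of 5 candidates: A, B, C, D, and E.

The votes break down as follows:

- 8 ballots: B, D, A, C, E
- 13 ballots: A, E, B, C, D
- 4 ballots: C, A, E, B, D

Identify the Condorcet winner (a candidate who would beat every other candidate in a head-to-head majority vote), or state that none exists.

Head-to-head results (25 voters total):
A vs B: A wins 17–8.
A vs C: A wins 21–4.
A vs D: A wins 17–8.
A vs E: A wins 25–0.
B vs C: B wins 21–4.
B vs D: B wins 25–0.
B vs E: E wins 17–8.
C vs D: C wins 17–8.
C vs E: E wins 13–12.
D vs E: E wins 17–8.
A beats each rival — B (17–8), C (21–4), D (17–8), E (25–0) — so A is the Condorcet winner.

A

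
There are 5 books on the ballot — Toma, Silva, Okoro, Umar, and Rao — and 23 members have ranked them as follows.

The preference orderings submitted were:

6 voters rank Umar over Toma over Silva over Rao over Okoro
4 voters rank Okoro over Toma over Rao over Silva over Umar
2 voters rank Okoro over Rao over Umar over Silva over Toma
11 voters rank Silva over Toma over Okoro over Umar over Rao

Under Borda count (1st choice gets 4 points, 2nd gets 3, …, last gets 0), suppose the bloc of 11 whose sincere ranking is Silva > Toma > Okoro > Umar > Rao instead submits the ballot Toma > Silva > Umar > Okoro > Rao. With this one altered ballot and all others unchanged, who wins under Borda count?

Toma

Borda totals with the altered ballot: Toma 74, Silva 51, Okoro 35, Umar 50, Rao 20.
The winner is unchanged: still Toma.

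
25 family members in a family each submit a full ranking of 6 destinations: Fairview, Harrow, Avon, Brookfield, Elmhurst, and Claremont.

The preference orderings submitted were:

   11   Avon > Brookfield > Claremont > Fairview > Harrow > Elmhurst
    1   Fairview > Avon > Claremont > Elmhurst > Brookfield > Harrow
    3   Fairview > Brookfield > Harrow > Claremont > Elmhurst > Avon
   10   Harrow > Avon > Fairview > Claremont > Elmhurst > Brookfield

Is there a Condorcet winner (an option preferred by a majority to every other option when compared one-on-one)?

No

Head-to-head results (25 voters total):
Fairview vs Harrow: Fairview wins 15–10.
Fairview vs Avon: Avon wins 21–4.
Fairview vs Brookfield: Fairview wins 14–11.
Fairview vs Elmhurst: Fairview wins 25–0.
Fairview vs Claremont: Fairview wins 14–11.
Harrow vs Avon: Harrow wins 13–12.
Harrow vs Brookfield: Brookfield wins 15–10.
Harrow vs Elmhurst: Harrow wins 24–1.
Harrow vs Claremont: Harrow wins 13–12.
Avon vs Brookfield: Avon wins 22–3.
Avon vs Elmhurst: Avon wins 22–3.
Avon vs Claremont: Avon wins 22–3.
Brookfield vs Elmhurst: Brookfield wins 14–11.
Brookfield vs Claremont: Brookfield wins 14–11.
Elmhurst vs Claremont: Claremont wins 25–0.
No candidate beats all others: Fairview beats Harrow beats Avon beats Fairview, a majority cycle.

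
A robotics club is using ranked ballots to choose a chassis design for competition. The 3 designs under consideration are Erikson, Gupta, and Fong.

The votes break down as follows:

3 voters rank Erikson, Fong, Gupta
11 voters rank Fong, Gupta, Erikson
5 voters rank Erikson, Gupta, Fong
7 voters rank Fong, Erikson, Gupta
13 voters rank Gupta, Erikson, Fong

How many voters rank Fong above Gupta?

Ballots ranking Fong above Gupta: 3+11+7 = 21.
Ballots ranking Gupta above Fong: 5+13 = 18.
So 21 of 39 voters prefer Fong to Gupta.

21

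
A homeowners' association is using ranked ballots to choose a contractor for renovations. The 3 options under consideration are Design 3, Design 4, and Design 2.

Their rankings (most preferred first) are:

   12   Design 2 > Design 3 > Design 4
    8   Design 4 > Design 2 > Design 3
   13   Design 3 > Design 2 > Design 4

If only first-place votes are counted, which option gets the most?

Design 3

First-place vote totals:
  Design 3: 13
  Design 4: 8
  Design 2: 12
Design 3 has the most first-place votes.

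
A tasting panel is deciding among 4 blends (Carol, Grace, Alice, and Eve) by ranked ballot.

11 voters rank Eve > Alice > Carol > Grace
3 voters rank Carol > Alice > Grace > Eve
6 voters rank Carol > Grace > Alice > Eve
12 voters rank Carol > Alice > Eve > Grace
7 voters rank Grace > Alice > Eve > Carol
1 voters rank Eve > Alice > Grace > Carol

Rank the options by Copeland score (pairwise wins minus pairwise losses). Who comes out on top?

Carol

Pairwise results:
  Carol vs Grace: Carol wins 32–8.
  Carol vs Alice: Carol wins 21–19.
  Carol vs Eve: Carol wins 21–19.
  Grace vs Alice: Alice wins 27–13.
  Grace vs Eve: Eve wins 24–16.
  Alice vs Eve: Alice wins 28–12.
Copeland scores (wins − losses):
  Carol: 3 − 0 = 3
  Grace: 0 − 3 = -3
  Alice: 2 − 1 = 1
  Eve: 1 − 2 = -1
Carol has the best Copeland score.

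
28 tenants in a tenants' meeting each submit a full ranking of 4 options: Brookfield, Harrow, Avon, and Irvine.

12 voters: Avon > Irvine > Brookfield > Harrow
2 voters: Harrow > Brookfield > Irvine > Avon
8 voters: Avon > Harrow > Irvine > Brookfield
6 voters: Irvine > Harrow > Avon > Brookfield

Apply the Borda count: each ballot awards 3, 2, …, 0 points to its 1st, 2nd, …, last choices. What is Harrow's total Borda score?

Borda scores:
  Brookfield: 12·1 + 2·2 + 8·0 + 6·0 = 16
  Harrow: 12·0 + 2·3 + 8·2 + 6·2 = 34
  Avon: 12·3 + 2·0 + 8·3 + 6·1 = 66
  Irvine: 12·2 + 2·1 + 8·1 + 6·3 = 52

34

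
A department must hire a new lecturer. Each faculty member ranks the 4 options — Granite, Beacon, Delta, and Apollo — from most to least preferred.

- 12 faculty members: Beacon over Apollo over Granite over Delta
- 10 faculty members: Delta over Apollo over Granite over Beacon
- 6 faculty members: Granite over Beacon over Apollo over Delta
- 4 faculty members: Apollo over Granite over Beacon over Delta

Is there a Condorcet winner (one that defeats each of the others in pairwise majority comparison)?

No

Head-to-head results (32 voters total):
Granite vs Beacon: Granite wins 20–12.
Granite vs Delta: Granite wins 22–10.
Granite vs Apollo: Apollo wins 26–6.
Beacon vs Delta: Beacon wins 22–10.
Beacon vs Apollo: Beacon wins 18–14.
Delta vs Apollo: Apollo wins 22–10.
No candidate beats all others: Granite beats Beacon beats Apollo beats Granite, a majority cycle.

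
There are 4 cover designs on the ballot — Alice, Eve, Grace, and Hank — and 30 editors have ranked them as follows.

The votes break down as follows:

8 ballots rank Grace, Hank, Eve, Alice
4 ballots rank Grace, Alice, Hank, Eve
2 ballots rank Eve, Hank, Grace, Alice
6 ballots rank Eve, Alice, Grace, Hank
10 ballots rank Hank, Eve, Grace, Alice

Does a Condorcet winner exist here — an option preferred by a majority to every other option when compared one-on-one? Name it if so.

None — there is no Condorcet winner

Head-to-head results (30 voters total):
Alice vs Eve: Eve wins 26–4.
Alice vs Grace: Grace wins 24–6.
Alice vs Hank: Hank wins 20–10.
Eve vs Grace: Eve wins 18–12.
Eve vs Hank: Hank wins 22–8.
Grace vs Hank: Grace wins 18–12.
No candidate beats all others: Eve beats Grace beats Hank beats Eve, a majority cycle.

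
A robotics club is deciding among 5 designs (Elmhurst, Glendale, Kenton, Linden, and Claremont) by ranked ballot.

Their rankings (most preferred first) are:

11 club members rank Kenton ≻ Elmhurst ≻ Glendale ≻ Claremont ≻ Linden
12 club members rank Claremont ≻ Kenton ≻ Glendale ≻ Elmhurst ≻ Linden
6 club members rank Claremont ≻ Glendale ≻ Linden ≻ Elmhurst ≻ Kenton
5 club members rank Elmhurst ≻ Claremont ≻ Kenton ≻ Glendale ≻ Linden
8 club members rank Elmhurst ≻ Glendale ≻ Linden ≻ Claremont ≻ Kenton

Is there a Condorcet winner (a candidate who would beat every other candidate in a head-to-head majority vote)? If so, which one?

There is no Condorcet winner

Head-to-head results (42 voters total):
Elmhurst vs Glendale: Elmhurst wins 24–18.
Elmhurst vs Kenton: Kenton wins 23–19.
Elmhurst vs Linden: Elmhurst wins 36–6.
Elmhurst vs Claremont: Elmhurst wins 24–18.
Glendale vs Kenton: Kenton wins 28–14.
Glendale vs Linden: Glendale wins 42–0.
Glendale vs Claremont: Claremont wins 23–19.
Kenton vs Linden: Kenton wins 28–14.
Kenton vs Claremont: Claremont wins 31–11.
Linden vs Claremont: Claremont wins 34–8.
No candidate beats all others: Elmhurst beats Claremont beats Kenton beats Elmhurst, a majority cycle.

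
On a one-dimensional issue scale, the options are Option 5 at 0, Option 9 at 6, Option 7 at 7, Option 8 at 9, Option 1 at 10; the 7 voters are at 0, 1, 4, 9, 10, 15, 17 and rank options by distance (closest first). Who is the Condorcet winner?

With single-peaked preferences on a line, the Condorcet winner is the candidate closest to the median voter.
The median voter (position 9) is closest to Option 8 at 9.
Check: Option 8 vs Option 9 — voters closer to Option 8: 4 of 7.

Option 8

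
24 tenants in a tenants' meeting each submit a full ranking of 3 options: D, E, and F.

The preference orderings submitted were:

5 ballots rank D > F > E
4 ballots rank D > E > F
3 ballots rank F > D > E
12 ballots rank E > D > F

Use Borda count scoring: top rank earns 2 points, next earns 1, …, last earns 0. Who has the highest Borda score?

D

Borda scores:
  D: 5·2 + 4·2 + 3·1 + 12·1 = 33
  E: 5·0 + 4·1 + 3·0 + 12·2 = 28
  F: 5·1 + 4·0 + 3·2 + 12·0 = 11
D has the highest total.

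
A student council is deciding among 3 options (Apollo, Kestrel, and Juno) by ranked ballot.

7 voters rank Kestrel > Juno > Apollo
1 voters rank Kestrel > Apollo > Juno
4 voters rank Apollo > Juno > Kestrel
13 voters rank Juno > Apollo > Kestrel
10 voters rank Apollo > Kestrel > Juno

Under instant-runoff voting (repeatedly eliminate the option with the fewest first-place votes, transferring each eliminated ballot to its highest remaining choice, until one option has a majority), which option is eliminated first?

Round 1: Apollo 14, Juno 13, Kestrel 8. Kestrel has the fewest and is eliminated.
Round 2: Juno 20, Apollo 15. Juno has a majority.

Kestrel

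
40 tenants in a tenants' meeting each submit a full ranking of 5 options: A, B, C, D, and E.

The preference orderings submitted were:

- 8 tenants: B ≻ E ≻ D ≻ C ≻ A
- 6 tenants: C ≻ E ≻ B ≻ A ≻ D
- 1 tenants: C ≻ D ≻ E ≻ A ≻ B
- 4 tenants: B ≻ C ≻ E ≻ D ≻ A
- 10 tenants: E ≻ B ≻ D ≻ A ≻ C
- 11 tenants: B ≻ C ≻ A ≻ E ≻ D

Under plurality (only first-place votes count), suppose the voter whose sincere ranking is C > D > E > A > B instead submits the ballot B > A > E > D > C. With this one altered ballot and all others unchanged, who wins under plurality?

B

First-place totals with the altered ballot: A 0, B 24, C 6, D 0, E 10.
The winner is unchanged: still B.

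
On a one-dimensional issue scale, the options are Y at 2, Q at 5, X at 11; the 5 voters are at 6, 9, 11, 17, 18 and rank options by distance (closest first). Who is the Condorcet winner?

With single-peaked preferences on a line, the Condorcet winner is the candidate closest to the median voter.
The median voter (position 11) is closest to X at 11.
Check: X vs Q — voters closer to X: 4 of 5.

X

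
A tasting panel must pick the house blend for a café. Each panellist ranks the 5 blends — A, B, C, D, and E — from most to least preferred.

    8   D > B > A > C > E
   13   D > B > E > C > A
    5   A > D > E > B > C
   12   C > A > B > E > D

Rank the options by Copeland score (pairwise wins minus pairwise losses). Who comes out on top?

Pairwise results:
  A vs B: B wins 21–17.
  A vs C: C wins 25–13.
  A vs D: D wins 21–17.
  A vs E: A wins 25–13.
  B vs C: B wins 26–12.
  B vs D: D wins 26–12.
  B vs E: B wins 33–5.
  C vs D: D wins 26–12.
  C vs E: C wins 20–18.
  D vs E: D wins 26–12.
Copeland scores (wins − losses):
  A: 1 − 3 = -2
  B: 3 − 1 = 2
  C: 2 − 2 = 0
  D: 4 − 0 = 4
  E: 0 − 4 = -4
D has the best Copeland score.

D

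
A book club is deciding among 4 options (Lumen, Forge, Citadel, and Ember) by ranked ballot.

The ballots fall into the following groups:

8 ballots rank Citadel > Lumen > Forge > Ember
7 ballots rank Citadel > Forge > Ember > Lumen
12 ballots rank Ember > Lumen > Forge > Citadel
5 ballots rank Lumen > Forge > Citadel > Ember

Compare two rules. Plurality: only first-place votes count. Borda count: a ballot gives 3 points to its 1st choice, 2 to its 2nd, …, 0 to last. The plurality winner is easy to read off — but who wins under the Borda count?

Lumen

Plurality first-place counts: Lumen 5, Forge 0, Citadel 15, Ember 12 → Citadel.
Borda totals: Lumen 55, Forge 44, Citadel 50, Ember 43 → Lumen.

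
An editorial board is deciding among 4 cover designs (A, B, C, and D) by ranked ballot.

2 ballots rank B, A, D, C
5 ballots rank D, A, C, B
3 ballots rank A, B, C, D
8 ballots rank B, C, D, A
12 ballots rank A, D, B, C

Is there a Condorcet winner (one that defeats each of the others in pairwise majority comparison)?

Head-to-head results (30 voters total):
A vs B: A wins 20–10.
A vs C: A wins 22–8.
A vs D: A wins 17–13.
B vs C: B wins 25–5.
B vs D: D wins 17–13.
C vs D: D wins 19–11.
A beats each rival — B (20–10), C (22–8), D (17–13) — so A is the Condorcet winner.

Yes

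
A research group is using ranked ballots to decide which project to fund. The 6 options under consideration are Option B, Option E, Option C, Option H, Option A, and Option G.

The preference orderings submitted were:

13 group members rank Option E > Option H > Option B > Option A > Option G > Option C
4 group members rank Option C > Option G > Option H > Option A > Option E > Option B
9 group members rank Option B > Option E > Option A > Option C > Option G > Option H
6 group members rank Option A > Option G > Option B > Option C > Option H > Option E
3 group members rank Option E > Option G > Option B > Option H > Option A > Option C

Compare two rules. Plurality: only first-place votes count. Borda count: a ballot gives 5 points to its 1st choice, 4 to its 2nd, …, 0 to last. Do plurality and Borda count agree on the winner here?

Plurality first-place counts: Option B 9, Option E 16, Option C 4, Option H 0, Option A 6, Option G 0 → Option E.
Borda totals: Option B 111, Option E 120, Option C 50, Option H 76, Option A 94, Option G 74 → Option E.
The two rules agree on Option E.

Yes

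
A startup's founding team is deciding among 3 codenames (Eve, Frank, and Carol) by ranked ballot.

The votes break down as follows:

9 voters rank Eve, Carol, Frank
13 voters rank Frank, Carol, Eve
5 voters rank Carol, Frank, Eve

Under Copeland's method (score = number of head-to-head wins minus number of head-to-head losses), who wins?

Carol

Pairwise results:
  Eve vs Frank: Frank wins 18–9.
  Eve vs Carol: Carol wins 18–9.
  Frank vs Carol: Carol wins 14–13.
Copeland scores (wins − losses):
  Eve: 0 − 2 = -2
  Frank: 1 − 1 = 0
  Carol: 2 − 0 = 2
Carol has the best Copeland score.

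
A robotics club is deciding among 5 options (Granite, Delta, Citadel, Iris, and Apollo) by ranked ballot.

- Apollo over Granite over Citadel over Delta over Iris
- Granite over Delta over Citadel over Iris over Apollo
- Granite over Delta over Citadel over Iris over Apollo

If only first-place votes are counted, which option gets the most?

First-place vote totals:
  Granite: 2
  Delta: 0
  Citadel: 0
  Iris: 0
  Apollo: 1
Granite has the most first-place votes.

Granite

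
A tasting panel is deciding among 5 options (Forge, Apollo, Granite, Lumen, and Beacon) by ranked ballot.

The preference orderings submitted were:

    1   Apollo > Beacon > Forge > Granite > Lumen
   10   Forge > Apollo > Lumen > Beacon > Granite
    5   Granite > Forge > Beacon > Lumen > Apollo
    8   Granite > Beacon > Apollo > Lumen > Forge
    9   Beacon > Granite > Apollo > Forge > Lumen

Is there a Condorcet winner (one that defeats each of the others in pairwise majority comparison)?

Head-to-head results (33 voters total):
Forge vs Apollo: Apollo wins 18–15.
Forge vs Granite: Granite wins 22–11.
Forge vs Lumen: Forge wins 25–8.
Forge vs Beacon: Beacon wins 18–15.
Apollo vs Granite: Granite wins 22–11.
Apollo vs Lumen: Apollo wins 28–5.
Apollo vs Beacon: Beacon wins 22–11.
Granite vs Lumen: Granite wins 23–10.
Granite vs Beacon: Beacon wins 20–13.
Lumen vs Beacon: Beacon wins 23–10.
Beacon beats each rival — Forge (18–15), Apollo (22–11), Granite (20–13), Lumen (23–10) — so Beacon is the Condorcet winner.

Yes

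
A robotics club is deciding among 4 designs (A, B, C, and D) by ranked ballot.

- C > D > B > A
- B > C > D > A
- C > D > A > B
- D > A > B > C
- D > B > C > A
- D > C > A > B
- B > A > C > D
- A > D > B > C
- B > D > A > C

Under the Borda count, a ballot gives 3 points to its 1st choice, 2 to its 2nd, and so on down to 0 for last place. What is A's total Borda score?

10

Borda scores:
  A: 0 + 0 + 1 + 2 + 0 + 1 + 2 + 3 + 1 = 10
  B: 1 + 3 + 0 + 1 + 2 + 0 + 3 + 1 + 3 = 14
  C: 3 + 2 + 3 + 0 + 1 + 2 + 1 + 0 + 0 = 12
  D: 2 + 1 + 2 + 3 + 3 + 3 + 0 + 2 + 2 = 18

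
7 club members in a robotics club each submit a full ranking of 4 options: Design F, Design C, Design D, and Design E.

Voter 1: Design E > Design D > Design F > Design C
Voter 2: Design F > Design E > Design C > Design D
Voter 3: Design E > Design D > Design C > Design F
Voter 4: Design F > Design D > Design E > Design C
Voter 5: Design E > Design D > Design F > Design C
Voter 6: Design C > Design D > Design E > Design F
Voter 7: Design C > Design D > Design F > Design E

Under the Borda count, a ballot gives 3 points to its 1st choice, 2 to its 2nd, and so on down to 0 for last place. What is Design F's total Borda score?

9

Borda scores:
  Design F: 1 + 3 + 0 + 3 + 1 + 0 + 1 = 9
  Design C: 0 + 1 + 1 + 0 + 0 + 3 + 3 = 8
  Design D: 2 + 0 + 2 + 2 + 2 + 2 + 2 = 12
  Design E: 3 + 2 + 3 + 1 + 3 + 1 + 0 = 13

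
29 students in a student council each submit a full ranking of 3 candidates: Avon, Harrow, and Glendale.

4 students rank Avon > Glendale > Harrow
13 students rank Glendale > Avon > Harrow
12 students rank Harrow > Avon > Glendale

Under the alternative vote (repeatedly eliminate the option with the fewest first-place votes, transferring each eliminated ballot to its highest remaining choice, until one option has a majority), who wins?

Round 1: Glendale 13, Harrow 12, Avon 4. Avon has the fewest and is eliminated.
Round 2: Glendale 17, Harrow 12. Glendale has a majority.

Glendale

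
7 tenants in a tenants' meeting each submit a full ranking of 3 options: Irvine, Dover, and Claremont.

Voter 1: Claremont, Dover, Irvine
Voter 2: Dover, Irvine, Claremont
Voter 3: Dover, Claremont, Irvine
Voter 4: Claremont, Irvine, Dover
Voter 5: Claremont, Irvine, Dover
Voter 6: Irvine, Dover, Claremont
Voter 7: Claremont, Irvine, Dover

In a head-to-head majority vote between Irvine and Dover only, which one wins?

Irvine

Ballots ranking Irvine above Dover: 4.
Ballots ranking Dover above Irvine: 3.
Irvine wins the head-to-head, 4–3.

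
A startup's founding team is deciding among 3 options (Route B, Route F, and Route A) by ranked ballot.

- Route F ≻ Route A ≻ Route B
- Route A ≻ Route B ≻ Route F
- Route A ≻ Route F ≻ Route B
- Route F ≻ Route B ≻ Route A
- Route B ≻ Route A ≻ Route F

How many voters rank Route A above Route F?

Ballots ranking Route A above Route F: 3.
Ballots ranking Route F above Route A: 2.
So 3 of 5 voters prefer Route A to Route F.

3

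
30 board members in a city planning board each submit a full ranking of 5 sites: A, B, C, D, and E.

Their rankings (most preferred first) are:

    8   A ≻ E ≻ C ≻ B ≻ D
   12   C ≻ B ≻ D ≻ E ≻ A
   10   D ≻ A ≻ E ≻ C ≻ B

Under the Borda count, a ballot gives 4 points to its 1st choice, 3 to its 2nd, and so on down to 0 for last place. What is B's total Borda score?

44

Borda scores:
  A: 8·4 + 12·0 + 10·3 = 62
  B: 8·1 + 12·3 + 10·0 = 44
  C: 8·2 + 12·4 + 10·1 = 74
  D: 8·0 + 12·2 + 10·4 = 64
  E: 8·3 + 12·1 + 10·2 = 56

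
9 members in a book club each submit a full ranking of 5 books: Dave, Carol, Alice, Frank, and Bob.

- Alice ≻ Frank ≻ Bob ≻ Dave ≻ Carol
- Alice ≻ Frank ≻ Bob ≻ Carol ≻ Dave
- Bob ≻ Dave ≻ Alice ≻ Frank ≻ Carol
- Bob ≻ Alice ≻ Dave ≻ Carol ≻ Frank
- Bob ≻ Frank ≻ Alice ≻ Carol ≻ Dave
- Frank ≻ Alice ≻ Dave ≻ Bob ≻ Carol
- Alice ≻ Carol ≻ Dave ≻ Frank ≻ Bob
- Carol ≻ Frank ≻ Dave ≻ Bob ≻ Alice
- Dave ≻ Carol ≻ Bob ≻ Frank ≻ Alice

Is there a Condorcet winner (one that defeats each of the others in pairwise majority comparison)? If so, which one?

No Condorcet winner

Head-to-head results (9 voters total):
Dave vs Carol: Dave wins 5–4.
Dave vs Alice: Alice wins 6–3.
Dave vs Frank: Frank wins 5–4.
Dave vs Bob: Bob wins 5–4.
Carol vs Alice: Alice wins 7–2.
Carol vs Frank: Frank wins 5–4.
Carol vs Bob: Bob wins 6–3.
Alice vs Frank: Alice wins 5–4.
Alice vs Bob: Bob wins 5–4.
Frank vs Bob: Frank wins 5–4.
No candidate beats all others: Alice beats Frank beats Bob beats Alice, a majority cycle.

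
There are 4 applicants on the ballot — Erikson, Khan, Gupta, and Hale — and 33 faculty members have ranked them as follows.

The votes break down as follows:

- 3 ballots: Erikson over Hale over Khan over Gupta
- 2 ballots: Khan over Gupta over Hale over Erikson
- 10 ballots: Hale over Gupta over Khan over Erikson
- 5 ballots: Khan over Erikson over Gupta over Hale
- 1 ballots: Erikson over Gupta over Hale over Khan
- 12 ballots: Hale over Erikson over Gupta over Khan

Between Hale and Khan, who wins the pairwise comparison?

Ballots ranking Hale above Khan: 3+10+1+12 = 26.
Ballots ranking Khan above Hale: 2+5 = 7.
Hale wins the head-to-head, 26–7.

Hale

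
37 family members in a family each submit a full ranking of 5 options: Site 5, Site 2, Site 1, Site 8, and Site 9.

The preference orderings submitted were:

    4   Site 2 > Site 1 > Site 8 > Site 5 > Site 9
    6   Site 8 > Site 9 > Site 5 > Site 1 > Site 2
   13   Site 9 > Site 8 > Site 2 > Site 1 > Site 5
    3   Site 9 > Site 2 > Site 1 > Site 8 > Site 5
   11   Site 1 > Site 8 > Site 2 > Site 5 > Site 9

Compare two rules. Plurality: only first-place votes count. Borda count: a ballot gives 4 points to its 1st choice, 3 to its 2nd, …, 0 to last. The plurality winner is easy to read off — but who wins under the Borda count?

Plurality first-place counts: Site 5 0, Site 2 4, Site 1 11, Site 8 6, Site 9 16 → Site 9.
Borda totals: Site 5 27, Site 2 73, Site 1 81, Site 8 107, Site 9 82 → Site 8.

Site 8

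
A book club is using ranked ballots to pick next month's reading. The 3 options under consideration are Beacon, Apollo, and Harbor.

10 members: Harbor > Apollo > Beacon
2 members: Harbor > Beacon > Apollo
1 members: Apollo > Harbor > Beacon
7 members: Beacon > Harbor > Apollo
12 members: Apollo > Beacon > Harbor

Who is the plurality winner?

First-place vote totals:
  Beacon: 7
  Apollo: 13
  Harbor: 12
Apollo has the most first-place votes.

Apollo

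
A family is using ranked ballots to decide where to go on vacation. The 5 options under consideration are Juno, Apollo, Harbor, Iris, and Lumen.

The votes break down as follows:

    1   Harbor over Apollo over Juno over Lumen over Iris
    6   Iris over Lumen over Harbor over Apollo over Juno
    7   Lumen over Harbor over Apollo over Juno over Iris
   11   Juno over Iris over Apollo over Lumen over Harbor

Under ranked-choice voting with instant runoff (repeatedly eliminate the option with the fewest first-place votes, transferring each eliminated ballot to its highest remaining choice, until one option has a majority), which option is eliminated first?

Apollo

Round 1: Juno 11, Lumen 7, Iris 6, Harbor 1, Apollo 0. Apollo has the fewest and is eliminated.
Round 2: Juno 11, Lumen 7, Iris 6, Harbor 1. Harbor has the fewest and is eliminated.
Round 3: Juno 12, Lumen 7, Iris 6. Iris has the fewest and is eliminated.
Round 4: Lumen 13, Juno 12. Lumen has a majority.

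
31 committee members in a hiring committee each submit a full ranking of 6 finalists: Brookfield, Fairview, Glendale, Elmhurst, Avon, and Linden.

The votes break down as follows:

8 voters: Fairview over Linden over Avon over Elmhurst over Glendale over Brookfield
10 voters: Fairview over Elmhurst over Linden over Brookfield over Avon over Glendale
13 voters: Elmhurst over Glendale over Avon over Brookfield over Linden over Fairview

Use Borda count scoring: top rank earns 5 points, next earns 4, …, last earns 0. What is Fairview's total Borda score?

Borda scores:
  Brookfield: 8·0 + 10·2 + 13·2 = 46
  Fairview: 8·5 + 10·5 + 13·0 = 90
  Glendale: 8·1 + 10·0 + 13·4 = 60
  Elmhurst: 8·2 + 10·4 + 13·5 = 121
  Avon: 8·3 + 10·1 + 13·3 = 73
  Linden: 8·4 + 10·3 + 13·1 = 75

90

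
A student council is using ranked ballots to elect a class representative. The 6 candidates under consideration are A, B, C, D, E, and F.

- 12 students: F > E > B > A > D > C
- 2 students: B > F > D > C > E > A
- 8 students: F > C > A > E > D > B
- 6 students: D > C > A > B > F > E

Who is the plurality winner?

F

First-place vote totals:
  A: 0
  B: 2
  C: 0
  D: 6
  E: 0
  F: 20
F has the most first-place votes.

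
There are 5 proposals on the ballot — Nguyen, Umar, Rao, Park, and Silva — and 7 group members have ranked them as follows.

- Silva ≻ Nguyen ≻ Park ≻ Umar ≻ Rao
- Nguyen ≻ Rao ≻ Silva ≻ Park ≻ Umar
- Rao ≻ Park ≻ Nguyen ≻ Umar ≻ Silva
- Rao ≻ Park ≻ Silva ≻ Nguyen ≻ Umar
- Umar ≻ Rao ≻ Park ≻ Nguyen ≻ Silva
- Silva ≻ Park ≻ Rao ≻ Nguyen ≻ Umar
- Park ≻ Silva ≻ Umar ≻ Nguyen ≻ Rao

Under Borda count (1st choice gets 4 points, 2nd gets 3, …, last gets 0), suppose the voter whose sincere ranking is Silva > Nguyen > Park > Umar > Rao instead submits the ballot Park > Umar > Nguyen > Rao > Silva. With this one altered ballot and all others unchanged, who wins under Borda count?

Borda totals with the altered ballot: Nguyen 12, Umar 10, Rao 17, Park 20, Silva 11.
The winner is unchanged: still Park.

Park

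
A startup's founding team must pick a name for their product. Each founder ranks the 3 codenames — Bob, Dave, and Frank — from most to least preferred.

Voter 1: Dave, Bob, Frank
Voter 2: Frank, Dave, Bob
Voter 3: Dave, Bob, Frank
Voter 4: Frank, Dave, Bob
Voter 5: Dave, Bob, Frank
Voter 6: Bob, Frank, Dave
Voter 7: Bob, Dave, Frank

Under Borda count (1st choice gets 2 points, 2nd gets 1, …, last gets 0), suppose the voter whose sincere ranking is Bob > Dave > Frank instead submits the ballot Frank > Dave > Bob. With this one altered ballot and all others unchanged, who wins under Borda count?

Dave

Borda totals with the altered ballot: Bob 5, Dave 9, Frank 7.
The winner is unchanged: still Dave.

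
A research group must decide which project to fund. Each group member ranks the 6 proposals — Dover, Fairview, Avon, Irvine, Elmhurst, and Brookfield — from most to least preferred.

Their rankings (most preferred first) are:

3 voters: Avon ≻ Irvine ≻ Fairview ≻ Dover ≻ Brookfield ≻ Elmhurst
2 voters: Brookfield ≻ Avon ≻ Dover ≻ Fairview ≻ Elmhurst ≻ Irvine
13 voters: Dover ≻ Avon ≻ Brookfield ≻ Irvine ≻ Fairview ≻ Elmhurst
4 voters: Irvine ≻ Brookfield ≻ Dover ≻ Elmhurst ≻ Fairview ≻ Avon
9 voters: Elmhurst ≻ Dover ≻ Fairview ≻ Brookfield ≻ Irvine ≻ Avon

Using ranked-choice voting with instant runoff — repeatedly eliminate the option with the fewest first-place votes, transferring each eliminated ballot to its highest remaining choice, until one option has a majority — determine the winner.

Dover

Round 1: Dover 13, Elmhurst 9, Irvine 4, Avon 3, Brookfield 2, Fairview 0. Fairview has the fewest and is eliminated.
Round 2: Dover 13, Elmhurst 9, Irvine 4, Avon 3, Brookfield 2. Brookfield has the fewest and is eliminated.
Round 3: Dover 13, Elmhurst 9, Avon 5, Irvine 4. Irvine has the fewest and is eliminated.
Round 4: Dover 17, Elmhurst 9, Avon 5. Dover has a majority.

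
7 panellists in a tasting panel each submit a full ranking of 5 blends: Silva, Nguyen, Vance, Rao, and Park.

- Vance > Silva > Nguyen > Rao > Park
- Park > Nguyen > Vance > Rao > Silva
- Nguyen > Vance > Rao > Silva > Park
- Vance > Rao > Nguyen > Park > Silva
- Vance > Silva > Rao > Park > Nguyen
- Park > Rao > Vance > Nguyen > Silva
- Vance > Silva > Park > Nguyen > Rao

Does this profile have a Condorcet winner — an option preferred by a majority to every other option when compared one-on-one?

Head-to-head results (7 voters total):
Silva vs Nguyen: Nguyen wins 4–3.
Silva vs Vance: Vance wins 7–0.
Silva vs Rao: Rao wins 4–3.
Silva vs Park: Silva wins 4–3.
Nguyen vs Vance: Vance wins 5–2.
Nguyen vs Rao: Nguyen wins 4–3.
Nguyen vs Park: Park wins 4–3.
Vance vs Rao: Vance wins 6–1.
Vance vs Park: Vance wins 5–2.
Rao vs Park: Rao wins 4–3.
Vance beats each rival — Silva (7–0), Nguyen (5–2), Rao (6–1), Park (5–2) — so Vance is the Condorcet winner.

Yes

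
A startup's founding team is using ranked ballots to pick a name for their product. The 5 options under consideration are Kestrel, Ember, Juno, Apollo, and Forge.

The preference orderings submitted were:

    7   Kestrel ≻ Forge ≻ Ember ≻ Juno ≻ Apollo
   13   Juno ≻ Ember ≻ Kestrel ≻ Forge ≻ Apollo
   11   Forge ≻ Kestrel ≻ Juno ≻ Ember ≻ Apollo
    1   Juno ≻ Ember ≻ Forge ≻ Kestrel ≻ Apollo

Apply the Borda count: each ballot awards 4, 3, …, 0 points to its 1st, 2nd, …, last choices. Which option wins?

Kestrel

Borda scores:
  Kestrel: 7·4 + 13·2 + 11·3 + 1 = 88
  Ember: 7·2 + 13·3 + 11·1 + 3 = 67
  Juno: 7·1 + 13·4 + 11·2 + 4 = 85
  Apollo: 7·0 + 13·0 + 11·0 + 0 = 0
  Forge: 7·3 + 13·1 + 11·4 + 2 = 80
Kestrel has the highest total.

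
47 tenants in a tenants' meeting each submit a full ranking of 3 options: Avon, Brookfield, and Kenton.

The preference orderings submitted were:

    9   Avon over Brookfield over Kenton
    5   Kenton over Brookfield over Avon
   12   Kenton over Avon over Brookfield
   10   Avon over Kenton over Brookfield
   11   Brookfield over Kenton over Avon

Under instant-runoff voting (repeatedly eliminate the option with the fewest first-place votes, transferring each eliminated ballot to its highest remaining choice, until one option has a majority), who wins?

Kenton

Round 1: Avon 19, Kenton 17, Brookfield 11. Brookfield has the fewest and is eliminated.
Round 2: Kenton 28, Avon 19. Kenton has a majority.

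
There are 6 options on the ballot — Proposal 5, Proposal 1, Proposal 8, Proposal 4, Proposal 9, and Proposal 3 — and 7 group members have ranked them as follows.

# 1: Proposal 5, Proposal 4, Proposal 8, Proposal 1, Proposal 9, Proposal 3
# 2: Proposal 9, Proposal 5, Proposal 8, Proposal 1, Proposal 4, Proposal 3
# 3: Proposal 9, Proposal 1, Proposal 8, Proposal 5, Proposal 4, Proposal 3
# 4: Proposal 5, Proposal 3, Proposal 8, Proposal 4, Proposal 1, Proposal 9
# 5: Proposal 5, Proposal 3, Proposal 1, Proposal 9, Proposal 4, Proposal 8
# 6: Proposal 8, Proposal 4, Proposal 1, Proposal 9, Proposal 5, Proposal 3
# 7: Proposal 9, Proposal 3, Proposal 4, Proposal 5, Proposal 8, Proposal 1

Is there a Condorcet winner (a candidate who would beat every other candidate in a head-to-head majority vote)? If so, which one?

Head-to-head results (7 voters total):
Proposal 5 vs Proposal 1: Proposal 5 wins 5–2.
Proposal 5 vs Proposal 8: Proposal 5 wins 5–2.
Proposal 5 vs Proposal 4: Proposal 5 wins 5–2.
Proposal 5 vs Proposal 9: Proposal 9 wins 4–3.
Proposal 5 vs Proposal 3: Proposal 5 wins 6–1.
Proposal 1 vs Proposal 8: Proposal 8 wins 5–2.
Proposal 1 vs Proposal 4: Proposal 4 wins 4–3.
Proposal 1 vs Proposal 9: Proposal 1 wins 4–3.
Proposal 1 vs Proposal 3: Proposal 1 wins 4–3.
Proposal 8 vs Proposal 4: Proposal 8 wins 4–3.
Proposal 8 vs Proposal 9: Proposal 9 wins 4–3.
Proposal 8 vs Proposal 3: Proposal 8 wins 4–3.
Proposal 4 vs Proposal 9: Proposal 9 wins 4–3.
Proposal 4 vs Proposal 3: Proposal 4 wins 4–3.
Proposal 9 vs Proposal 3: Proposal 9 wins 5–2.
No candidate beats all others: Proposal 5 beats Proposal 1 beats Proposal 9 beats Proposal 5, a majority cycle.

None — there is no Condorcet winner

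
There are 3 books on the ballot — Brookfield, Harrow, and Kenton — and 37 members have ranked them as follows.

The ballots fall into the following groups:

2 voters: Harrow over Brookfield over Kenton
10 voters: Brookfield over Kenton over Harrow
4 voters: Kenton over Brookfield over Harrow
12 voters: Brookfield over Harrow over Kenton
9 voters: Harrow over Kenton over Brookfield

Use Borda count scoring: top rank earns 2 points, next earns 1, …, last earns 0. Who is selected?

Brookfield

Borda scores:
  Brookfield: 2·1 + 10·2 + 4·1 + 12·2 + 9·0 = 50
  Harrow: 2·2 + 10·0 + 4·0 + 12·1 + 9·2 = 34
  Kenton: 2·0 + 10·1 + 4·2 + 12·0 + 9·1 = 27
Brookfield has the highest total.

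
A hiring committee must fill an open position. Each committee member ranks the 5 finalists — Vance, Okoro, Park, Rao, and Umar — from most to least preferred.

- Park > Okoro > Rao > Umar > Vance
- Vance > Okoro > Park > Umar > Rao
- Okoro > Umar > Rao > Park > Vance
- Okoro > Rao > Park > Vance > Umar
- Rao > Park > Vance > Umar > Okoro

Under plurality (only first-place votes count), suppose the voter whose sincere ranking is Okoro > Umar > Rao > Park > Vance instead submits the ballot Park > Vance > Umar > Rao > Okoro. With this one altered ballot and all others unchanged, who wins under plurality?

First-place totals with the altered ballot: Vance 1, Okoro 1, Park 2, Rao 1, Umar 0.
The switch changes the winner from Okoro to Park.

Park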